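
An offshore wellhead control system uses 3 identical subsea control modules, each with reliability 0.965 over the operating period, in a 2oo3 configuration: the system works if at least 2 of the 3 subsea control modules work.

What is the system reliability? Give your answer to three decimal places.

0.996

R = Σ_{i=2}^{3} C(3,i) p^i (1−p)^{3−i} with p = 0.965
C(3,2)·0.965^2·0.035^1 = 0.09778
C(3,3)·0.965^3·0.035^0 = 0.89863
Sum = 0.996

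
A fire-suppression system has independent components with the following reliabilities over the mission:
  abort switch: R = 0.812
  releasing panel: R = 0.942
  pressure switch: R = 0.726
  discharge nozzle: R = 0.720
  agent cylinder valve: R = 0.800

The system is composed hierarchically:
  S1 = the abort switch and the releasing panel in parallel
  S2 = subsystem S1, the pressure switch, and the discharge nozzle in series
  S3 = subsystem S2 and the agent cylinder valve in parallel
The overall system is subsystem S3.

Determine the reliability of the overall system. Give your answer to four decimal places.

0.9034

Parallel (abort switch and releasing panel): 1 − (1 − 0.812000)(1 − 0.942000) = 0.989096
Series ([0.989096], pressure switch, and discharge nozzle): 0.989096 × 0.726000 × 0.720000 = 0.517020
Parallel ([0.517020] and agent cylinder valve): 1 − (1 − 0.517020)(1 − 0.800000) = 0.9034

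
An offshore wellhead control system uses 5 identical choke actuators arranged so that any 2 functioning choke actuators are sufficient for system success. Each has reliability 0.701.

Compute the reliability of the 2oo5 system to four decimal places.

0.9696

R = Σ_{i=2}^{5} C(5,i) p^i (1−p)^{5−i} with p = 0.701
C(5,2)·0.701^2·0.299^3 = 0.131356
C(5,3)·0.701^3·0.299^2 = 0.307962
C(5,4)·0.701^4·0.299^1 = 0.361005
C(5,5)·0.701^5·0.299^0 = 0.169274
Sum = 0.9696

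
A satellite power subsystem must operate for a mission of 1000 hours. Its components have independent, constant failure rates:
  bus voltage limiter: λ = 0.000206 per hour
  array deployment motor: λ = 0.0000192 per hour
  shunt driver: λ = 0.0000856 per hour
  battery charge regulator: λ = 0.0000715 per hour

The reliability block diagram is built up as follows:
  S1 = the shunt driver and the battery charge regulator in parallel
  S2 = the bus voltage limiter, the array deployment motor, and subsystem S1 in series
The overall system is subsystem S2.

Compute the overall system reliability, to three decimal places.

0.794

R(bus voltage limiter) = exp(−0.000206 × 1000) = 0.81383
R(array deployment motor) = exp(−0.0000192 × 1000) = 0.98098
R(shunt driver) = exp(−0.0000856 × 1000) = 0.91796
R(battery charge regulator) = exp(−0.0000715 × 1000) = 0.93100
Parallel (shunt driver and battery charge regulator): 1 − (1 − 0.91796)(1 − 0.93100) = 0.99434
Series (bus voltage limiter, array deployment motor, and [0.99434]): 0.81383 × 0.98098 × 0.99434 = 0.794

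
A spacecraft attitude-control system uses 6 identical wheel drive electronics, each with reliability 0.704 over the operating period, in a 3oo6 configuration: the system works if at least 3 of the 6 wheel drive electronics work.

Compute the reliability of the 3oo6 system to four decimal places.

0.9327

R = Σ_{i=3}^{6} C(6,i) p^i (1−p)^{6−i} with p = 0.704
C(6,3)·0.704^3·0.296^3 = 0.180977
C(6,4)·0.704^4·0.296^2 = 0.322824
C(6,5)·0.704^5·0.296^1 = 0.307119
C(6,6)·0.704^6·0.296^0 = 0.121741
Sum = 0.9327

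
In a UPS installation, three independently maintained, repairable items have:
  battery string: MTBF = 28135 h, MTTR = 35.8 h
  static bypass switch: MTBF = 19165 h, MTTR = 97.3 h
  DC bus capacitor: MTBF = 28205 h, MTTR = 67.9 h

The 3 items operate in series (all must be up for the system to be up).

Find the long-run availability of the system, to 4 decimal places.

0.9913

A(battery string) = MTBF/(MTBF+MTTR) = 28135/(28135+35.8) = 0.998729
A(static bypass switch) = MTBF/(MTBF+MTTR) = 19165/(19165+97.3) = 0.994949
A(DC bus capacitor) = MTBF/(MTBF+MTTR) = 28205/(28205+67.9) = 0.997598
Series availability: 0.998729 × 0.994949 × 0.997598 = 0.9913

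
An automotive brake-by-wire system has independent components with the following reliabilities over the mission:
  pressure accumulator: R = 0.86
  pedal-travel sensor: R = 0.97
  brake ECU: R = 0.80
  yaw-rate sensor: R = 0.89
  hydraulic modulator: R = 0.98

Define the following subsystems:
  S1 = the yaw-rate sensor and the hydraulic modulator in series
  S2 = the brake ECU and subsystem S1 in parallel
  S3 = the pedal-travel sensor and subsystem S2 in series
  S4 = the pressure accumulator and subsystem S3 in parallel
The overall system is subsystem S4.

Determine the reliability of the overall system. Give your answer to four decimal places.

Series (yaw-rate sensor and hydraulic modulator): 0.890000 × 0.980000 = 0.872200
Parallel (brake ECU and [0.872200]): 1 − (1 − 0.800000)(1 − 0.872200) = 0.974440
Series (pedal-travel sensor and [0.974440]): 0.970000 × 0.974440 = 0.945207
Parallel (pressure accumulator and [0.945207]): 1 − (1 − 0.860000)(1 − 0.945207) = 0.9923

0.9923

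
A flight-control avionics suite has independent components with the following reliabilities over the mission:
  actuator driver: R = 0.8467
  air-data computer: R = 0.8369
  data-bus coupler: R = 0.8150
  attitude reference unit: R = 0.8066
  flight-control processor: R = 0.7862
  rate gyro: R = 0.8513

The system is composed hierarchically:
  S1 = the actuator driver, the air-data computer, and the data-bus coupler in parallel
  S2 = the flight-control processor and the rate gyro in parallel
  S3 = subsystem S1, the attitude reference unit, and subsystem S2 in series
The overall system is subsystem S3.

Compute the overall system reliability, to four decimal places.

0.7773

Parallel (actuator driver, air-data computer, and data-bus coupler): 1 − (1 − 0.846700)(1 − 0.836900)(1 − 0.815000) = 0.995374
Parallel (flight-control processor and rate gyro): 1 − (1 − 0.786200)(1 − 0.851300) = 0.968208
Series ([0.995374], attitude reference unit, and [0.968208]): 0.995374 × 0.806600 × 0.968208 = 0.7773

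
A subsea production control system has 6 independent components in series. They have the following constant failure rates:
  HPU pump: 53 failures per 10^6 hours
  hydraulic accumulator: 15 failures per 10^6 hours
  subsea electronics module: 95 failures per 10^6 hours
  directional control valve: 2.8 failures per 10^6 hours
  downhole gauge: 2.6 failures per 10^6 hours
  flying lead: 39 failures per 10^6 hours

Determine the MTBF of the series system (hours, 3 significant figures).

4820

Series of exponential components: λ_sys = Σ λ_i
λ_sys = 0.000053 + 0.000015 + 0.000095 + 0.0000028 + 0.0000026 + 0.000039 = 2.0740e-04 /h
MTBF = 1 / λ_sys = 4820 h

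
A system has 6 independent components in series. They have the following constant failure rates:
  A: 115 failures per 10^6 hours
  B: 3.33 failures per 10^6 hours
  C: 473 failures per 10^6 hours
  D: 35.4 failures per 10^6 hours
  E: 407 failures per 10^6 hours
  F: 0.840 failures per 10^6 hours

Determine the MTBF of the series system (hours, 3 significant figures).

967

Series of exponential components: λ_sys = Σ λ_i
λ_sys = 0.000115 + 0.00000333 + 0.000473 + 0.0000354 + 0.000407 + 0.000000840 = 1.0346e-03 /h
MTBF = 1 / λ_sys = 967 h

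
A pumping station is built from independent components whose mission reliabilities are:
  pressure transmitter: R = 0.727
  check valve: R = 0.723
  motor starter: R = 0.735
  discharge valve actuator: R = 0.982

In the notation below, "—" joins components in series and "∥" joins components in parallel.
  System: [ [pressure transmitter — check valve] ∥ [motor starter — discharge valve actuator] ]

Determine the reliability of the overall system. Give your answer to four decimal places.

Series (pressure transmitter and check valve): 0.727000 × 0.723000 = 0.525621
Series (motor starter and discharge valve actuator): 0.735000 × 0.982000 = 0.721770
Parallel ([0.525621] and [0.721770]): 1 − (1 − 0.525621)(1 − 0.721770) = 0.8680

0.8680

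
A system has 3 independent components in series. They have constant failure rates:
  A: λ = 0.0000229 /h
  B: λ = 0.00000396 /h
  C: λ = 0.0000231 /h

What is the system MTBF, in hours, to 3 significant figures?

Series of exponential components: λ_sys = Σ λ_i
λ_sys = 0.0000229 + 0.00000396 + 0.0000231 = 4.9960e-05 /h
MTBF = 1 / λ_sys = 20000 h

20000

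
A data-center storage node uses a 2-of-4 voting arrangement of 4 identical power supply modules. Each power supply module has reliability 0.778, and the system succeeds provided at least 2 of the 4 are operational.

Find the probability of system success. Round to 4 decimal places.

R = Σ_{i=2}^{4} C(4,i) p^i (1−p)^{4−i} with p = 0.778
C(4,2)·0.778^2·0.222^2 = 0.178985
C(4,3)·0.778^3·0.222^1 = 0.418169
C(4,4)·0.778^4·0.222^0 = 0.366369
Sum = 0.9635

0.9635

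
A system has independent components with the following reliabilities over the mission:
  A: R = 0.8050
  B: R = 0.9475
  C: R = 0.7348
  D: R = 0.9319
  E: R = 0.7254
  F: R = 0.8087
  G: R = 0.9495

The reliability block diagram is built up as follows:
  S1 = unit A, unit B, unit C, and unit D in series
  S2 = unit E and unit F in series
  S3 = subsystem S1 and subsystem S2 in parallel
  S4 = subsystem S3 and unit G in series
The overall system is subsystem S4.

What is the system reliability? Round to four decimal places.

Series (A, B, C, and D): 0.805000 × 0.947500 × 0.734800 × 0.931900 = 0.522292
Series (E and F): 0.725400 × 0.808700 = 0.586631
Parallel ([0.522292] and [0.586631]): 1 − (1 − 0.522292)(1 − 0.586631) = 0.802530
Series ([0.802530] and G): 0.802530 × 0.949500 = 0.7620

0.7620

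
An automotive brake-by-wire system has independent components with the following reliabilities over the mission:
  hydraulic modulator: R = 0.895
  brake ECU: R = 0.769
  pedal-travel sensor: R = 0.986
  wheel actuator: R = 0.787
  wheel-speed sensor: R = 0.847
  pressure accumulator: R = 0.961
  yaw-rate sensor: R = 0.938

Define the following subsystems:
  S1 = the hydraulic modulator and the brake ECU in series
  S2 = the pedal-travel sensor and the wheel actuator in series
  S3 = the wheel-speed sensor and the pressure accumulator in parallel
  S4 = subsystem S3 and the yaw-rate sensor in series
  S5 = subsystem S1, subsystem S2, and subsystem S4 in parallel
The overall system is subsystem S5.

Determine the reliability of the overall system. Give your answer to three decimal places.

0.995

Series (hydraulic modulator and brake ECU): 0.89500 × 0.76900 = 0.68826
Series (pedal-travel sensor and wheel actuator): 0.98600 × 0.78700 = 0.77598
Parallel (wheel-speed sensor and pressure accumulator): 1 − (1 − 0.84700)(1 − 0.96100) = 0.99403
Series ([0.99403] and yaw-rate sensor): 0.99403 × 0.93800 = 0.93240
Parallel ([0.68826], [0.77598], and [0.93240]): 1 − (1 − 0.68826)(1 − 0.77598)(1 − 0.93240) = 0.995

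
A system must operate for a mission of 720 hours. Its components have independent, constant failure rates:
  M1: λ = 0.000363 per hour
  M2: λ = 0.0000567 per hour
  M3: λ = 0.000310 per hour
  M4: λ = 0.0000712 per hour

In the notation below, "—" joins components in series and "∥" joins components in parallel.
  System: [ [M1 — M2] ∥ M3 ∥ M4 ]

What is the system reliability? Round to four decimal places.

R(M1) = exp(−0.000363 × 720) = 0.770004
R(M2) = exp(−0.0000567 × 720) = 0.959998
R(M3) = exp(−0.000310 × 720) = 0.799955
R(M4) = exp(−0.0000712 × 720) = 0.950028
Series (M1 and M2): 0.770004 × 0.959998 = 0.739202
Parallel ([0.739202], M3, and M4): 1 − (1 − 0.739202)(1 − 0.799955)(1 − 0.950028) = 0.9974

0.9974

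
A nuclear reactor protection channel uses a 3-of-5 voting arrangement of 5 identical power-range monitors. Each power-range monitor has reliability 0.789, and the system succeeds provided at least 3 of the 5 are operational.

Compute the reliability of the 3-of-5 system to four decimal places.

R = Σ_{i=3}^{5} C(5,i) p^i (1−p)^{5−i} with p = 0.789
C(5,3)·0.789^3·0.211^2 = 0.218673
C(5,4)·0.789^4·0.211^1 = 0.408847
C(5,5)·0.789^5·0.211^0 = 0.305763
Sum = 0.9333

0.9333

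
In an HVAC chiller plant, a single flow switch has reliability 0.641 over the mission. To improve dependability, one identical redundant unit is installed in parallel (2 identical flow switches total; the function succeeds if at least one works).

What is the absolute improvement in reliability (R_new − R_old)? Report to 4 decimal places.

R_before = 0.641
R_after = 1 − (1 − 0.641)^2 = 0.8711
ΔR = 0.8711 − 0.641 = 0.2301

0.2301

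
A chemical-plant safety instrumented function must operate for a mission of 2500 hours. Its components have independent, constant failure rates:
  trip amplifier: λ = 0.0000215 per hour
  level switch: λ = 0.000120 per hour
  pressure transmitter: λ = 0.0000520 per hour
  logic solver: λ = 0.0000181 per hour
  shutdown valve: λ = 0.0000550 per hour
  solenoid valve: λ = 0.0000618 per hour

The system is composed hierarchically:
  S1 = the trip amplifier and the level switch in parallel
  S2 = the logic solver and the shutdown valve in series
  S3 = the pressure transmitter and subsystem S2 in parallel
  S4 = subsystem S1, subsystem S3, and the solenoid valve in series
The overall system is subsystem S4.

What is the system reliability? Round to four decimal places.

0.8280

R(trip amplifier) = exp(−0.0000215 × 2500) = 0.947669
R(level switch) = exp(−0.000120 × 2500) = 0.740818
R(pressure transmitter) = exp(−0.0000520 × 2500) = 0.878095
R(logic solver) = exp(−0.0000181 × 2500) = 0.955759
R(shutdown valve) = exp(−0.0000550 × 2500) = 0.871534
R(solenoid valve) = exp(−0.0000618 × 2500) = 0.856843
Parallel (trip amplifier and level switch): 1 − (1 − 0.947669)(1 − 0.740818) = 0.986437
Series (logic solver and shutdown valve): 0.955759 × 0.871534 = 0.832976
Parallel (pressure transmitter and [0.832976]): 1 − (1 − 0.878095)(1 − 0.832976) = 0.979639
Series ([0.986437], [0.979639], and solenoid valve): 0.986437 × 0.979639 × 0.856843 = 0.8280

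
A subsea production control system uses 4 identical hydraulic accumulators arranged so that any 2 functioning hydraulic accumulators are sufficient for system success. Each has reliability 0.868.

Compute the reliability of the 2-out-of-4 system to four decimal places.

0.9917

R = Σ_{i=2}^{4} C(4,i) p^i (1−p)^{4−i} with p = 0.868
C(4,2)·0.868^2·0.132^2 = 0.078766
C(4,3)·0.868^3·0.132^1 = 0.345297
C(4,4)·0.868^4·0.132^0 = 0.567648
Sum = 0.9917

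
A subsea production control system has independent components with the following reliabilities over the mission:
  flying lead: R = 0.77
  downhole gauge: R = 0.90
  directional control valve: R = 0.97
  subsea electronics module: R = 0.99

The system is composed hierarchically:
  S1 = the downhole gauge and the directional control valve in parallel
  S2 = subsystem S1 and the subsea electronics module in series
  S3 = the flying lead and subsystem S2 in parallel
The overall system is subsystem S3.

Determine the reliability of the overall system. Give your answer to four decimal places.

0.9970

Parallel (downhole gauge and directional control valve): 1 − (1 − 0.900000)(1 − 0.970000) = 0.997000
Series ([0.997000] and subsea electronics module): 0.997000 × 0.990000 = 0.987030
Parallel (flying lead and [0.987030]): 1 − (1 − 0.770000)(1 − 0.987030) = 0.9970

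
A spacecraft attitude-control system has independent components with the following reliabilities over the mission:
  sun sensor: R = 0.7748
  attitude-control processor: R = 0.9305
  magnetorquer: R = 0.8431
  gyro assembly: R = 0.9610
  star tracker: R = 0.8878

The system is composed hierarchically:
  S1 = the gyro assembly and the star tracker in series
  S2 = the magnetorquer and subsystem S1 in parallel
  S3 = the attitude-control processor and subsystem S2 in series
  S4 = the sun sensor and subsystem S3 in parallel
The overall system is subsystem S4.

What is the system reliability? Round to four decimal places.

Series (gyro assembly and star tracker): 0.961000 × 0.887800 = 0.853176
Parallel (magnetorquer and [0.853176]): 1 − (1 − 0.843100)(1 − 0.853176) = 0.976963
Series (attitude-control processor and [0.976963]): 0.930500 × 0.976963 = 0.909064
Parallel (sun sensor and [0.909064]): 1 − (1 − 0.774800)(1 − 0.909064) = 0.9795

0.9795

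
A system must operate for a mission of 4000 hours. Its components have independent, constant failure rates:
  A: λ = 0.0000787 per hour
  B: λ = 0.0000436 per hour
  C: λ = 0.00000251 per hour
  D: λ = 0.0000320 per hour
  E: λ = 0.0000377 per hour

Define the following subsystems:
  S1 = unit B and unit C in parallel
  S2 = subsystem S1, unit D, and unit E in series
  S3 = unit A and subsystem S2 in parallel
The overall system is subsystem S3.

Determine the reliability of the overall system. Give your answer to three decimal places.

R(A) = exp(−0.0000787 × 4000) = 0.72993
R(B) = exp(−0.0000436 × 4000) = 0.83996
R(C) = exp(−0.00000251 × 4000) = 0.99001
R(D) = exp(−0.0000320 × 4000) = 0.87985
R(E) = exp(−0.0000377 × 4000) = 0.86002
Parallel (B and C): 1 − (1 − 0.83996)(1 − 0.99001) = 0.99840
Series ([0.99840], D, and E): 0.99840 × 0.87985 × 0.86002 = 0.75548
Parallel (A and [0.75548]): 1 − (1 − 0.72993)(1 − 0.75548) = 0.934

0.934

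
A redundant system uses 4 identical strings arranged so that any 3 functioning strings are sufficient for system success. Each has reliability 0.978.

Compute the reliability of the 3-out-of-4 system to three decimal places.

R = Σ_{i=3}^{4} C(4,i) p^i (1−p)^{4−i} with p = 0.978
C(4,3)·0.978^3·0.022^1 = 0.08232
C(4,4)·0.978^4·0.022^0 = 0.91486
Sum = 0.997

0.997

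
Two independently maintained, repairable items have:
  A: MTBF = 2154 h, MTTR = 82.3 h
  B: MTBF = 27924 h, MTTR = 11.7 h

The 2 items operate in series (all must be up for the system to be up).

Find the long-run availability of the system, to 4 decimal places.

0.9628

A(A) = MTBF/(MTBF+MTTR) = 2154/(2154+82.3) = 0.963198
A(B) = MTBF/(MTBF+MTTR) = 27924/(27924+11.7) = 0.999581
Series availability: 0.963198 × 0.999581 = 0.9628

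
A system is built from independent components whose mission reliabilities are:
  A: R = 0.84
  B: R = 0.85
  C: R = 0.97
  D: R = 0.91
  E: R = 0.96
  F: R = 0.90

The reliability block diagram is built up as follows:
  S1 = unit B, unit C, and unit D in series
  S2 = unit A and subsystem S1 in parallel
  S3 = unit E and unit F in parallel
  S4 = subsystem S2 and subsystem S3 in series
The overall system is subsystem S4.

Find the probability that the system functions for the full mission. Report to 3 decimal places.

0.956

Series (B, C, and D): 0.85000 × 0.97000 × 0.91000 = 0.75030
Parallel (A and [0.75030]): 1 − (1 − 0.84000)(1 − 0.75030) = 0.96005
Parallel (E and F): 1 − (1 − 0.96000)(1 − 0.90000) = 0.99600
Series ([0.96005] and [0.99600]): 0.96005 × 0.99600 = 0.956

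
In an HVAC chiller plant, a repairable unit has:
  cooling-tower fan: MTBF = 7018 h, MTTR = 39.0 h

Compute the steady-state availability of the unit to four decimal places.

A(cooling-tower fan) = MTBF/(MTBF+MTTR) = 7018/(7018+39.0) = 0.9945

0.9945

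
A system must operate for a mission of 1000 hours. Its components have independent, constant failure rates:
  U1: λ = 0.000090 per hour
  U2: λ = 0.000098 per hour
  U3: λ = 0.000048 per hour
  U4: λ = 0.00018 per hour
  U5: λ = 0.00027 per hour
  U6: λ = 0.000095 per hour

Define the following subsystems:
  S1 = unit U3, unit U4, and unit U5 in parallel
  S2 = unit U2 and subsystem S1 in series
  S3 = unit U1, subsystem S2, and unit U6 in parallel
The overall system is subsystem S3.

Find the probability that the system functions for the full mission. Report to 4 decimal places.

R(U1) = exp(−0.000090 × 1000) = 0.913931
R(U2) = exp(−0.000098 × 1000) = 0.906649
R(U3) = exp(−0.000048 × 1000) = 0.953134
R(U4) = exp(−0.00018 × 1000) = 0.835270
R(U5) = exp(−0.00027 × 1000) = 0.763379
R(U6) = exp(−0.000095 × 1000) = 0.909373
Parallel (U3, U4, and U5): 1 − (1 − 0.953134)(1 − 0.835270)(1 − 0.763379) = 0.998173
Series (U2 and [0.998173]): 0.906649 × 0.998173 = 0.904993
Parallel (U1, [0.904993], and U6): 1 − (1 − 0.913931)(1 − 0.904993)(1 − 0.909373) = 0.9993

0.9993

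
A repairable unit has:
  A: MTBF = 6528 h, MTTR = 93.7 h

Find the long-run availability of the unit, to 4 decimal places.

A(A) = MTBF/(MTBF+MTTR) = 6528/(6528+93.7) = 0.9858

0.9858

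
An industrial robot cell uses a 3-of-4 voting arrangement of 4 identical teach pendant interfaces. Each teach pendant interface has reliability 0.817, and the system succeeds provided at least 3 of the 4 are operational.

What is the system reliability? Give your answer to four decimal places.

0.8447

R = Σ_{i=3}^{4} C(4,i) p^i (1−p)^{4−i} with p = 0.817
C(4,3)·0.817^3·0.183^1 = 0.399188
C(4,4)·0.817^4·0.183^0 = 0.445542
Sum = 0.8447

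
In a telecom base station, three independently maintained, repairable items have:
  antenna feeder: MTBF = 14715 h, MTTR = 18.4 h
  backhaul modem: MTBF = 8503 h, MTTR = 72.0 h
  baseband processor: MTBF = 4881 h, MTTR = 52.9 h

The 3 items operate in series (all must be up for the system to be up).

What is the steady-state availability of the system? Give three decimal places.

0.980

A(antenna feeder) = MTBF/(MTBF+MTTR) = 14715/(14715+18.4) = 0.998751
A(backhaul modem) = MTBF/(MTBF+MTTR) = 8503/(8503+72.0) = 0.991603
A(baseband processor) = MTBF/(MTBF+MTTR) = 4881/(4881+52.9) = 0.989278
Series availability: 0.998751 × 0.991603 × 0.989278 = 0.980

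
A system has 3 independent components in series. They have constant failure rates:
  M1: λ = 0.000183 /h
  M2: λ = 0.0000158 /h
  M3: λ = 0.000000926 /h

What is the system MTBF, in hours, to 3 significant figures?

5010

Series of exponential components: λ_sys = Σ λ_i
λ_sys = 0.000183 + 0.0000158 + 0.000000926 = 1.9973e-04 /h
MTBF = 1 / λ_sys = 5010 h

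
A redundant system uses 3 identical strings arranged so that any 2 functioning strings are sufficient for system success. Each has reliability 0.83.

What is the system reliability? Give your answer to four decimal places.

0.9231

R = Σ_{i=2}^{3} C(3,i) p^i (1−p)^{3−i} with p = 0.83
C(3,2)·0.83^2·0.17^1 = 0.351339
C(3,3)·0.83^3·0.17^0 = 0.571787
Sum = 0.9231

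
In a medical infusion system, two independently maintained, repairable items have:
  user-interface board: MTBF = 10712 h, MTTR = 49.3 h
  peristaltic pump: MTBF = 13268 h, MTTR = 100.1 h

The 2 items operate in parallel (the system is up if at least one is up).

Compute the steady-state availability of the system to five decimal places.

0.99997

A(user-interface board) = MTBF/(MTBF+MTTR) = 10712/(10712+49.3) = 0.995419
A(peristaltic pump) = MTBF/(MTBF+MTTR) = 13268/(13268+100.1) = 0.992512
Parallel availability: 1 − (1 − 0.995419)(1 − 0.992512) = 0.99997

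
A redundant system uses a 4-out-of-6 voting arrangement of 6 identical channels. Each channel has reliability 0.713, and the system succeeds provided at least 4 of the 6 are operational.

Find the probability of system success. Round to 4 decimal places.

R = Σ_{i=4}^{6} C(6,i) p^i (1−p)^{6−i} with p = 0.713
C(6,4)·0.713^4·0.287^2 = 0.319310
C(6,5)·0.713^5·0.287^1 = 0.317308
C(6,6)·0.713^6·0.287^0 = 0.131382
Sum = 0.7680

0.7680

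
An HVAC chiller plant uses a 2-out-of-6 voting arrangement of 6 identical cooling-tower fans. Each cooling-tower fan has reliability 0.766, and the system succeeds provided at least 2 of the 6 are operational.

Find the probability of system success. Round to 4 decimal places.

R = Σ_{i=2}^{6} C(6,i) p^i (1−p)^{6−i} with p = 0.766
C(6,2)·0.766^2·0.234^4 = 0.026388
C(6,3)·0.766^3·0.234^3 = 0.115176
C(6,4)·0.766^4·0.234^2 = 0.282773
C(6,5)·0.766^5·0.234^1 = 0.370264
C(6,6)·0.766^6·0.234^0 = 0.202010
Sum = 0.9966

0.9966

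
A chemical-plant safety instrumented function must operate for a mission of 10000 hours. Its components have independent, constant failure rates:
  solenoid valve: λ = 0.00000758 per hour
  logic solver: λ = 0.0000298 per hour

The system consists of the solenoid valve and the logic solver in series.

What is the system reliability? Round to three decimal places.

R(solenoid valve) = exp(−0.00000758 × 10000) = 0.92700
R(logic solver) = exp(−0.0000298 × 10000) = 0.74230
Series (solenoid valve and logic solver): 0.92700 × 0.74230 = 0.688

0.688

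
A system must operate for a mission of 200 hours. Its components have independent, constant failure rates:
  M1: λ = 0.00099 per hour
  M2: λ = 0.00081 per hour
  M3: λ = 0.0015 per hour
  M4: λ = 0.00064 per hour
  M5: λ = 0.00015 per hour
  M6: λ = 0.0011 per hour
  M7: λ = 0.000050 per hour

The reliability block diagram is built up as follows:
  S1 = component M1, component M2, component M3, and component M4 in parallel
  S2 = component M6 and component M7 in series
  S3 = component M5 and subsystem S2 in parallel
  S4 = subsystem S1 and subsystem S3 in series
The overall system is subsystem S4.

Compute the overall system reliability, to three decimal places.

0.993

R(M1) = exp(−0.00099 × 200) = 0.82037
R(M2) = exp(−0.00081 × 200) = 0.85044
R(M3) = exp(−0.0015 × 200) = 0.74082
R(M4) = exp(−0.00064 × 200) = 0.87985
R(M5) = exp(−0.00015 × 200) = 0.97045
R(M6) = exp(−0.0011 × 200) = 0.80252
R(M7) = exp(−0.000050 × 200) = 0.99005
Parallel (M1, M2, M3, and M4): 1 − (1 − 0.82037)(1 − 0.85044)(1 − 0.74082)(1 − 0.87985) = 0.99916
Series (M6 and M7): 0.80252 × 0.99005 = 0.79453
Parallel (M5 and [0.79453]): 1 − (1 − 0.97045)(1 − 0.79453) = 0.99393
Series ([0.99916] and [0.99393]): 0.99916 × 0.99393 = 0.993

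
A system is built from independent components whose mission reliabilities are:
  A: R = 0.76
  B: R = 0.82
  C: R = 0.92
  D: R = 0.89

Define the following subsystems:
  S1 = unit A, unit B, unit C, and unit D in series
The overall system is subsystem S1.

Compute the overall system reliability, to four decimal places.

Series (A, B, C, and D): 0.760000 × 0.820000 × 0.920000 × 0.890000 = 0.5103

0.5103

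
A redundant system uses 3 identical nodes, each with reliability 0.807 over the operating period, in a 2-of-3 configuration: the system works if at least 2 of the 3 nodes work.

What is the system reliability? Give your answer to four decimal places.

0.9026

R = Σ_{i=2}^{3} C(3,i) p^i (1−p)^{3−i} with p = 0.807
C(3,2)·0.807^2·0.193^1 = 0.377073
C(3,3)·0.807^3·0.193^0 = 0.525558
Sum = 0.9026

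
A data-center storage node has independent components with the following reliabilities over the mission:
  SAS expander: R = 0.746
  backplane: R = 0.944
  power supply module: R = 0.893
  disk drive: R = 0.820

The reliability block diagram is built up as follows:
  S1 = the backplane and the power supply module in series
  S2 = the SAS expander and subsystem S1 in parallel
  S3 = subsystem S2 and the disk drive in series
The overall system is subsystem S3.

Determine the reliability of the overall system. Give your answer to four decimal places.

Series (backplane and power supply module): 0.944000 × 0.893000 = 0.842992
Parallel (SAS expander and [0.842992]): 1 − (1 − 0.746000)(1 − 0.842992) = 0.960120
Series ([0.960120] and disk drive): 0.960120 × 0.820000 = 0.7873

0.7873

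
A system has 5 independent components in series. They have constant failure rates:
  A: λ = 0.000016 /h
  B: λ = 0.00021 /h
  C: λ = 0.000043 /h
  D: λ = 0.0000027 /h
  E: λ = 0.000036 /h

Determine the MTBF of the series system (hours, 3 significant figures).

Series of exponential components: λ_sys = Σ λ_i
λ_sys = 0.000016 + 0.00021 + 0.000043 + 0.0000027 + 0.000036 = 3.0770e-04 /h
MTBF = 1 / λ_sys = 3250 h

3250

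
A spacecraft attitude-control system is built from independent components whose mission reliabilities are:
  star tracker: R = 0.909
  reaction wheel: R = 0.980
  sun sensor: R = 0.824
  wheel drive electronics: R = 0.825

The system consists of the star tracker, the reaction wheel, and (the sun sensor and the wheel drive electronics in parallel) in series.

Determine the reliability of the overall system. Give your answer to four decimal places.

Parallel (sun sensor and wheel drive electronics): 1 − (1 − 0.824000)(1 − 0.825000) = 0.969200
Series (star tracker, reaction wheel, and [0.969200]): 0.909000 × 0.980000 × 0.969200 = 0.8634

0.8634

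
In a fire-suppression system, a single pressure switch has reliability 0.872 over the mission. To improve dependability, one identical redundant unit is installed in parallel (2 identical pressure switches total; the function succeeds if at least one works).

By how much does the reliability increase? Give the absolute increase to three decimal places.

0.112

R_before = 0.872
R_after = 1 − (1 − 0.872)^2 = 0.984
ΔR = 0.984 − 0.872 = 0.112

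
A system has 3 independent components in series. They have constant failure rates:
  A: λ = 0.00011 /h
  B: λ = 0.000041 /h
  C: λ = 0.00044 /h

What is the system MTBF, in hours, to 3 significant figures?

1690

Series of exponential components: λ_sys = Σ λ_i
λ_sys = 0.00011 + 0.000041 + 0.00044 = 5.9100e-04 /h
MTBF = 1 / λ_sys = 1690 h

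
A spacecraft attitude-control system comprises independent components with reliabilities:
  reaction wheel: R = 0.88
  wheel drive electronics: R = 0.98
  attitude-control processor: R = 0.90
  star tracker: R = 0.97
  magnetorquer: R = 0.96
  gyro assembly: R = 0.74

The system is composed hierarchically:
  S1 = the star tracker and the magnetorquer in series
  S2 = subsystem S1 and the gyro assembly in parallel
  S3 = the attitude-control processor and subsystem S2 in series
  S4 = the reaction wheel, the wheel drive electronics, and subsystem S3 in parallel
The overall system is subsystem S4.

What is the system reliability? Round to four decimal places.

Series (star tracker and magnetorquer): 0.970000 × 0.960000 = 0.931200
Parallel ([0.931200] and gyro assembly): 1 − (1 − 0.931200)(1 − 0.740000) = 0.982112
Series (attitude-control processor and [0.982112]): 0.900000 × 0.982112 = 0.883901
Parallel (reaction wheel, wheel drive electronics, and [0.883901]): 1 − (1 − 0.880000)(1 − 0.980000)(1 − 0.883901) = 0.9997

0.9997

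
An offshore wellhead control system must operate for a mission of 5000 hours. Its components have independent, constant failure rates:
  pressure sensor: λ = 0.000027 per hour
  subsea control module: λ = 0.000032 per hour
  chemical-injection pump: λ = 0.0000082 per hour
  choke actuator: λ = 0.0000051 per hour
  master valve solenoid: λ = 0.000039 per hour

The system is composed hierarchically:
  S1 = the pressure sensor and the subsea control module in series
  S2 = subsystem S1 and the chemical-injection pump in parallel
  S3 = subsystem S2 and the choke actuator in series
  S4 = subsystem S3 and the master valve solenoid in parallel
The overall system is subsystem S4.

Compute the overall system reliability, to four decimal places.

R(pressure sensor) = exp(−0.000027 × 5000) = 0.873716
R(subsea control module) = exp(−0.000032 × 5000) = 0.852144
R(chemical-injection pump) = exp(−0.0000082 × 5000) = 0.959829
R(choke actuator) = exp(−0.0000051 × 5000) = 0.974822
R(master valve solenoid) = exp(−0.000039 × 5000) = 0.822835
Series (pressure sensor and subsea control module): 0.873716 × 0.852144 = 0.744532
Parallel ([0.744532] and chemical-injection pump): 1 − (1 − 0.744532)(1 − 0.959829) = 0.989738
Series ([0.989738] and choke actuator): 0.989738 × 0.974822 = 0.964818
Parallel ([0.964818] and master valve solenoid): 1 − (1 − 0.964818)(1 − 0.822835) = 0.9938

0.9938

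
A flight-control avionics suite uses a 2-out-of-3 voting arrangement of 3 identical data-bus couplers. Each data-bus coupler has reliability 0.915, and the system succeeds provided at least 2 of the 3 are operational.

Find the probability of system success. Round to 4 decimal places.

0.9796

R = Σ_{i=2}^{3} C(3,i) p^i (1−p)^{3−i} with p = 0.915
C(3,2)·0.915^2·0.085^1 = 0.213492
C(3,3)·0.915^3·0.085^0 = 0.766061
Sum = 0.9796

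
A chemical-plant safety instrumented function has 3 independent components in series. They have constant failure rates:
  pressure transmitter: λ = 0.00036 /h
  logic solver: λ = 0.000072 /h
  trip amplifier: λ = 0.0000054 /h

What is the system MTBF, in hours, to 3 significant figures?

2290

Series of exponential components: λ_sys = Σ λ_i
λ_sys = 0.00036 + 0.000072 + 0.0000054 = 4.3740e-04 /h
MTBF = 1 / λ_sys = 2290 h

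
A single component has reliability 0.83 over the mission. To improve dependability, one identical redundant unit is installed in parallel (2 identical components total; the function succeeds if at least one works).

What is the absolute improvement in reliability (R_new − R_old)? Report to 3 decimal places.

R_before = 0.83
R_after = 1 − (1 − 0.83)^2 = 0.971
ΔR = 0.971 − 0.83 = 0.141

0.141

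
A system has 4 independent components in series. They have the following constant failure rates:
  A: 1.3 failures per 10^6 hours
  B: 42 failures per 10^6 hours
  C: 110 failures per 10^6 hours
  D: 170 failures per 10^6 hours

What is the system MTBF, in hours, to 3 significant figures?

3090

Series of exponential components: λ_sys = Σ λ_i
λ_sys = 0.0000013 + 0.000042 + 0.00011 + 0.00017 = 3.2330e-04 /h
MTBF = 1 / λ_sys = 3090 h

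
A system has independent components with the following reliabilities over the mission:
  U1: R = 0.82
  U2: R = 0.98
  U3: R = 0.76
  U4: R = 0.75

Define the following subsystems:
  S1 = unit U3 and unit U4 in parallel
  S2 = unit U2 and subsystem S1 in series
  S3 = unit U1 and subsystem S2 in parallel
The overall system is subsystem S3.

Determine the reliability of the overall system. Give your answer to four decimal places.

0.9858

Parallel (U3 and U4): 1 − (1 − 0.760000)(1 − 0.750000) = 0.940000
Series (U2 and [0.940000]): 0.980000 × 0.940000 = 0.921200
Parallel (U1 and [0.921200]): 1 − (1 − 0.820000)(1 − 0.921200) = 0.9858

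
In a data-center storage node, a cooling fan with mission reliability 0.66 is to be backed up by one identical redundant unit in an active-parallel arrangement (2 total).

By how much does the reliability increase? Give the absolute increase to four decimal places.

R_before = 0.66
R_after = 1 − (1 − 0.66)^2 = 0.8844
ΔR = 0.8844 − 0.66 = 0.2244

0.2244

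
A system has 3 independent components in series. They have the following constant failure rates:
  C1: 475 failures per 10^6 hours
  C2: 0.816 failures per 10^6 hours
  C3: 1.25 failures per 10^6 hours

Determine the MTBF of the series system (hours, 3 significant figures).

Series of exponential components: λ_sys = Σ λ_i
λ_sys = 0.000475 + 0.000000816 + 0.00000125 = 4.7707e-04 /h
MTBF = 1 / λ_sys = 2100 h

2100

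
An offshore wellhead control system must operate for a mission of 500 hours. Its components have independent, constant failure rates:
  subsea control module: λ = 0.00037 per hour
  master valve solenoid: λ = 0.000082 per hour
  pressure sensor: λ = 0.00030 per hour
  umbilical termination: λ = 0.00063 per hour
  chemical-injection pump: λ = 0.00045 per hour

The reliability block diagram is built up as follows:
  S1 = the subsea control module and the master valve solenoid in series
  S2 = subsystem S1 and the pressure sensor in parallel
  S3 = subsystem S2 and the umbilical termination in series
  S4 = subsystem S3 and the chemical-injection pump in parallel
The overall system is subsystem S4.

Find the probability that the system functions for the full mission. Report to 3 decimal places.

R(subsea control module) = exp(−0.00037 × 500) = 0.83110
R(master valve solenoid) = exp(−0.000082 × 500) = 0.95983
R(pressure sensor) = exp(−0.00030 × 500) = 0.86071
R(umbilical termination) = exp(−0.00063 × 500) = 0.72979
R(chemical-injection pump) = exp(−0.00045 × 500) = 0.79852
Series (subsea control module and master valve solenoid): 0.83110 × 0.95983 = 0.79771
Parallel ([0.79771] and pressure sensor): 1 − (1 − 0.79771)(1 − 0.86071) = 0.97182
Series ([0.97182] and umbilical termination): 0.97182 × 0.72979 = 0.70922
Parallel ([0.70922] and chemical-injection pump): 1 − (1 − 0.70922)(1 − 0.79852) = 0.941

0.941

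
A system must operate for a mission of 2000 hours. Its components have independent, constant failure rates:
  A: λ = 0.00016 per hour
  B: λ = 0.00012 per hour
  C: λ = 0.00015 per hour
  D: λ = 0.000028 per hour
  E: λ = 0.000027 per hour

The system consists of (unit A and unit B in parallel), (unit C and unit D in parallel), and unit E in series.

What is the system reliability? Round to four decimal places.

R(A) = exp(−0.00016 × 2000) = 0.726149
R(B) = exp(−0.00012 × 2000) = 0.786628
R(C) = exp(−0.00015 × 2000) = 0.740818
R(D) = exp(−0.000028 × 2000) = 0.945539
R(E) = exp(−0.000027 × 2000) = 0.947432
Parallel (A and B): 1 − (1 − 0.726149)(1 − 0.786628) = 0.941568
Parallel (C and D): 1 − (1 − 0.740818)(1 − 0.945539) = 0.985885
Series ([0.941568], [0.985885], and E): 0.941568 × 0.985885 × 0.947432 = 0.8795

0.8795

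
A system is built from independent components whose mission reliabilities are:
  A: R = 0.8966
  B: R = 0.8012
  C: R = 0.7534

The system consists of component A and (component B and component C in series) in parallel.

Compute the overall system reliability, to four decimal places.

0.9590

Series (B and C): 0.801200 × 0.753400 = 0.603624
Parallel (A and [0.603624]): 1 − (1 − 0.896600)(1 − 0.603624) = 0.9590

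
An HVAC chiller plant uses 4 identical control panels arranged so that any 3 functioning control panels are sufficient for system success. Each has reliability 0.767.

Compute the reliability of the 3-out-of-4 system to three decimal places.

R = Σ_{i=3}^{4} C(4,i) p^i (1−p)^{4−i} with p = 0.767
C(4,3)·0.767^3·0.233^1 = 0.42053
C(4,4)·0.767^4·0.233^0 = 0.34608
Sum = 0.767

0.767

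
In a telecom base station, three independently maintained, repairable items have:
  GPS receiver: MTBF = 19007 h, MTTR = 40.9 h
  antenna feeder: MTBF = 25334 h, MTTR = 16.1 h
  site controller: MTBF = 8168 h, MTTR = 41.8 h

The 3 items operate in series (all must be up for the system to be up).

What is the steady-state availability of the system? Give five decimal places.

0.99214

A(GPS receiver) = MTBF/(MTBF+MTTR) = 19007/(19007+40.9) = 0.997853
A(antenna feeder) = MTBF/(MTBF+MTTR) = 25334/(25334+16.1) = 0.999365
A(site controller) = MTBF/(MTBF+MTTR) = 8168/(8168+41.8) = 0.994909
Series availability: 0.997853 × 0.999365 × 0.994909 = 0.99214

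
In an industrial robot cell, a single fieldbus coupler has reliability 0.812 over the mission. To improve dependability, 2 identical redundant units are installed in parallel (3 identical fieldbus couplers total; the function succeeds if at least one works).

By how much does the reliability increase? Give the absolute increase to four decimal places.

0.1814

R_before = 0.812
R_after = 1 − (1 − 0.812)^3 = 0.9934
ΔR = 0.9934 − 0.812 = 0.1814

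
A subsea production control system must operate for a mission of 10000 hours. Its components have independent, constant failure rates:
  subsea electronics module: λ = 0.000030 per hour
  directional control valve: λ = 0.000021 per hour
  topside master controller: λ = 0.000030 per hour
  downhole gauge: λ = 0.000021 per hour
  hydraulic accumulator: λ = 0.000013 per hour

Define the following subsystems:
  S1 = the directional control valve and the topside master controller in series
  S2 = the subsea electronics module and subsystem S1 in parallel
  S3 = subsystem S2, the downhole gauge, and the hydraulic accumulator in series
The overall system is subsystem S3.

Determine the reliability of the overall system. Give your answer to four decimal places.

0.6381

R(subsea electronics module) = exp(−0.000030 × 10000) = 0.740818
R(directional control valve) = exp(−0.000021 × 10000) = 0.810584
R(topside master controller) = exp(−0.000030 × 10000) = 0.740818
R(downhole gauge) = exp(−0.000021 × 10000) = 0.810584
R(hydraulic accumulator) = exp(−0.000013 × 10000) = 0.878095
Series (directional control valve and topside master controller): 0.810584 × 0.740818 = 0.600495
Parallel (subsea electronics module and [0.600495]): 1 − (1 − 0.740818)(1 − 0.600495) = 0.896455
Series ([0.896455], downhole gauge, and hydraulic accumulator): 0.896455 × 0.810584 × 0.878095 = 0.6381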